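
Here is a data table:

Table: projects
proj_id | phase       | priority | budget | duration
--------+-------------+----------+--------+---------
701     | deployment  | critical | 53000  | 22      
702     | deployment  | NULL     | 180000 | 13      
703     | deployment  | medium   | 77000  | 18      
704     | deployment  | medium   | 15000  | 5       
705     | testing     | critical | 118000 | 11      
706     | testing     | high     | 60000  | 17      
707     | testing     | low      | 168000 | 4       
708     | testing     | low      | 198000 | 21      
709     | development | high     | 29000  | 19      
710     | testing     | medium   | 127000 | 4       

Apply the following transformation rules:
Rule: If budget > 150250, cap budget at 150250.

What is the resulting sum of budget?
929750

Step 1: 3 records have budget > 150250
Step 2: These records originally summed to 546000
Step 3: After capping: 3 × 150250 = 450750
Step 4: Unaffected records sum: 479000
Step 5: Final sum = 450750 + 479000 = 929750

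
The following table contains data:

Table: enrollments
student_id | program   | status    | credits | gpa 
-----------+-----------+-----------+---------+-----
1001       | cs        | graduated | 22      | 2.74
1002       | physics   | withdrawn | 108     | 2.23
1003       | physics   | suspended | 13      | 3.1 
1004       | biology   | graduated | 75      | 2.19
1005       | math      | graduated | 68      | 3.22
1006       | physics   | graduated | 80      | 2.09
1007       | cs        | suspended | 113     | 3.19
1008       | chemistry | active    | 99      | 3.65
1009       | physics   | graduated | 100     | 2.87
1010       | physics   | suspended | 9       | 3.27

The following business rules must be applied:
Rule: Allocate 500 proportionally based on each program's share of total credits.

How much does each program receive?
biology: 54.59, chemistry: 72.05, cs: 98.25, math: 49.49, physics: 225.62

Step 1: Calculate total credits = 687
Step 2: Calculate each program's proportion:
  biology: 75/687 = 10.92% → 54.59
  chemistry: 99/687 = 14.41% → 72.05
  cs: 135/687 = 19.65% → 98.25
  math: 68/687 = 9.90% → 49.49
  physics: 310/687 = 45.12% → 225.62
Step 3: Verify: sum of allocations ≈ 500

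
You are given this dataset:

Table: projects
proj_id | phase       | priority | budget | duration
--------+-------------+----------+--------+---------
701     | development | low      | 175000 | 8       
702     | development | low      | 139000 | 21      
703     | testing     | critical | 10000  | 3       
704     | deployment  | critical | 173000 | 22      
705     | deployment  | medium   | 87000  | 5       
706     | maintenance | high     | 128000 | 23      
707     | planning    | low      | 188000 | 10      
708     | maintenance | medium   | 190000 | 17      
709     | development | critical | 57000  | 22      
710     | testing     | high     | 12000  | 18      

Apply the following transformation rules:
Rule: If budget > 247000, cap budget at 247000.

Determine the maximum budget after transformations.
190000

Step 1: Original maximum budget = 190000
Step 2: Check cap of 247000 against maximum
Step 3: No records exceed the cap (max 190000 <= cap 247000), so no capping applies
Step 4: Maximum after transformation = 190000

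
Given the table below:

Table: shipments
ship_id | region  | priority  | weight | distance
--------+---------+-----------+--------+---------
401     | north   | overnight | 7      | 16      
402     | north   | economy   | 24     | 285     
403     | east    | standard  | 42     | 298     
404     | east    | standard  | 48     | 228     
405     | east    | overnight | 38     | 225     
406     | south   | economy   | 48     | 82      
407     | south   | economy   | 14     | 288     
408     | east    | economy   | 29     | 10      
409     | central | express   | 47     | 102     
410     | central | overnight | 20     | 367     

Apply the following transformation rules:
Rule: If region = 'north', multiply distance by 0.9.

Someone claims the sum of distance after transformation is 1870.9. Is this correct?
Yes, the result is correct.

Step 1: Calculate the correct sum after transformation
Step 2: Apply multiplier 0.9 to records where region = 'north'
Step 3: Correct result = 1870.9
Step 4: Claimed result = 1870.9
Step 5: 1870.9 = 1870.9 ✓
Conclusion: The claimed result is correct.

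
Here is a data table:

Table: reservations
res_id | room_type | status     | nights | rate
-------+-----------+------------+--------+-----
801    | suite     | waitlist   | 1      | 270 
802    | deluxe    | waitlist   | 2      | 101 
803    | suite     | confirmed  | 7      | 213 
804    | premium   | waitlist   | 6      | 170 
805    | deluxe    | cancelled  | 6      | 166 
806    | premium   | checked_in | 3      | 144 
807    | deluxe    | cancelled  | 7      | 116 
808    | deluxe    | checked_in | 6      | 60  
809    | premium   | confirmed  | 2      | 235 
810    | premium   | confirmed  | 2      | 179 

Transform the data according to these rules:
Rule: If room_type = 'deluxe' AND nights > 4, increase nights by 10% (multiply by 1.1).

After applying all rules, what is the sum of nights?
43.9

Step 1: Find records where room_type = 'deluxe' AND nights > 4
Step 2: 3 records match, summing to 19
Step 3: After multiplier: 19 × 1.1 = 20.9
Step 4: Unaffected records sum: 23
Step 5: Final sum = 20.9 + 23 = 43.9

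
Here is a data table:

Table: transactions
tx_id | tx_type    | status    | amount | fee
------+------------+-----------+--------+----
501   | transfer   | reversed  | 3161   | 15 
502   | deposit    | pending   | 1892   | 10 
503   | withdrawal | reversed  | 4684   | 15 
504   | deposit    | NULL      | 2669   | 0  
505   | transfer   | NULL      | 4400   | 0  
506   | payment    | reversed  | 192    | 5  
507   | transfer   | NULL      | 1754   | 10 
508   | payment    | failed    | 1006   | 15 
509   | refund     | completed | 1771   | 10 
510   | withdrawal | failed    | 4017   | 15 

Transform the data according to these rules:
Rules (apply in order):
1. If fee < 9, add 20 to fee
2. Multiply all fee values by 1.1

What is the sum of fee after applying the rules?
170.5

Step 1: Apply Rule 1 - Add 20 to records with fee < 9
  - 3 records affected: 5 + (3 × 20) = 65
  - Unaffected records: 90
  - Sum after Rule 1: 155
Step 2: Apply Rule 2 - Multiply all by 1.1
  - 155 × 1.1 = 170.5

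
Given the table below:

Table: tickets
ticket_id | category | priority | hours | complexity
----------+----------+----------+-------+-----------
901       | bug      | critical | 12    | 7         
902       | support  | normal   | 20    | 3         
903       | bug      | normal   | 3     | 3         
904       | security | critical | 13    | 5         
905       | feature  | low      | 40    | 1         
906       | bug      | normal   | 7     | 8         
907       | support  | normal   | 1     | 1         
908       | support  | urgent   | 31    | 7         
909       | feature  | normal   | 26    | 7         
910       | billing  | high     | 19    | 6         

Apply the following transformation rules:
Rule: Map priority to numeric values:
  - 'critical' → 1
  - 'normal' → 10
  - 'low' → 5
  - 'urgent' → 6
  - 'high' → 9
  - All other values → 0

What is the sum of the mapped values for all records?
72

Step 1: Apply mapping to each record
Step 2: Count by status:
  'critical': 2 records × 1 = 2
  'normal': 5 records × 10 = 50
  'low': 1 records × 5 = 5
  'urgent': 1 records × 6 = 6
  'high': 1 records × 9 = 9
Step 3: Sum all mapped values = 72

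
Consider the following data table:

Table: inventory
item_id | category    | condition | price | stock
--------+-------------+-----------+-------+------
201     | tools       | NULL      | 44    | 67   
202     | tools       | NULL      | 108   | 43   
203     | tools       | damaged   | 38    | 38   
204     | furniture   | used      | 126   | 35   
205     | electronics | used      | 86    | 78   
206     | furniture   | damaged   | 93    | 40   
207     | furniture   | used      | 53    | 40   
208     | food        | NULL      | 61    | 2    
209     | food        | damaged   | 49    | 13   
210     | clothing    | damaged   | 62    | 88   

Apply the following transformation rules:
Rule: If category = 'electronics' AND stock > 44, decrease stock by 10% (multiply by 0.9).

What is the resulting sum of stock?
436.2

Step 1: Find records where category = 'electronics' AND stock > 44
Step 2: 1 records match, summing to 78
Step 3: After multiplier: 78 × 0.9 = 70.2
Step 4: Unaffected records sum: 366
Step 5: Final sum = 70.2 + 366 = 436.2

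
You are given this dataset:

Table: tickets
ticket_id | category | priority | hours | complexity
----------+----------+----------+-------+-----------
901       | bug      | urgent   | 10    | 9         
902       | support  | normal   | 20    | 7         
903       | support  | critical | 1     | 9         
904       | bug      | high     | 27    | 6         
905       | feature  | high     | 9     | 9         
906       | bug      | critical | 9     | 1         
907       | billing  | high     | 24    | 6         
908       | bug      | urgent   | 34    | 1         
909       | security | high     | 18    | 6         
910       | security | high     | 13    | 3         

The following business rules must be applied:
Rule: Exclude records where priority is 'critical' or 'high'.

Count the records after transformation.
3

Step 1: Count records to exclude
  - 2 (critical) + 5 (high) = 7 records
Step 2: Total records: 10
Step 3: Remaining = 10 - 7 = 3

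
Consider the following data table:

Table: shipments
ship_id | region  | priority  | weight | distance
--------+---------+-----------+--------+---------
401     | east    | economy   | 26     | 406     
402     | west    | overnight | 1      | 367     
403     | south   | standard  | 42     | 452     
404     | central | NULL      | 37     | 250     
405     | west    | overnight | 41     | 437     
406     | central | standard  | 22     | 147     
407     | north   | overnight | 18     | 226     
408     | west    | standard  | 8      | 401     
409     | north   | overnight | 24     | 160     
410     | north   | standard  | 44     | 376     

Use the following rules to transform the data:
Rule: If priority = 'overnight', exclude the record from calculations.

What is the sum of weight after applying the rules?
179

Step 1: Identify records where priority = 'overnight'
Step 2: The excluded records sum to 84
Step 3: Original total weight = 263
Step 4: Remaining total = 263 - 84 = 179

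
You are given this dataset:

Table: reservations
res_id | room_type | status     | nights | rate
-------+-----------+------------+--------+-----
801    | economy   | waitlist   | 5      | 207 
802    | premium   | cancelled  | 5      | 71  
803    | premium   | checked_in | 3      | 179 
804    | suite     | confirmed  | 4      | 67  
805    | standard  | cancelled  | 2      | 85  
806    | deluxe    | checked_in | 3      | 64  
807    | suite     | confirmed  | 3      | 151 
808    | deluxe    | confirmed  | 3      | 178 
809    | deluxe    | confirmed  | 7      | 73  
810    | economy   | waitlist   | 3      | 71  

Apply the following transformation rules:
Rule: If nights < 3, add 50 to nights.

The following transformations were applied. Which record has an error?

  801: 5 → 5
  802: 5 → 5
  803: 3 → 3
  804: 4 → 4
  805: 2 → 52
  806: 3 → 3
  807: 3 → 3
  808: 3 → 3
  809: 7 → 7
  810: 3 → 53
Record 810 has an error. The correct transformed value should be 3, not 53.

Step 1: Check each record against the rule
Step 2: Record 810 has nights = 3
Step 3: Since 3 >= 3, the bonus should not have been applied
Step 4: Correct value = 3, but claimed value = 53
Conclusion: Record 810 has the error.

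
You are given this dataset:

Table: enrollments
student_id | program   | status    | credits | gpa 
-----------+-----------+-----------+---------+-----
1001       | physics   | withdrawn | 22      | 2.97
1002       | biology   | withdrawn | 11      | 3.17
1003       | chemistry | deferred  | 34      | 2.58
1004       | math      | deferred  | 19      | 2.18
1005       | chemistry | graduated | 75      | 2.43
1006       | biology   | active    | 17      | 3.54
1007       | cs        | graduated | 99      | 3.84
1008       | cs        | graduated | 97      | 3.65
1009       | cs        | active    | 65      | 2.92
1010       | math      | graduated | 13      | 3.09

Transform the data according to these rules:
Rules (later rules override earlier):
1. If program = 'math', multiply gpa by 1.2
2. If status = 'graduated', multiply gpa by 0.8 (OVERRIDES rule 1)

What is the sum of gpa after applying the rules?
28.2

Step 1: Rule 2 takes priority for records with status = 'graduated'
  - 4 records: 13.01 × 0.8 = 10.41
Step 2: Rule 1 applies to remaining records with program = 'math'
  - 1 records: 2.18 × 1.2 = 2.62
Step 3: Other records unchanged: 15.18
Step 4: Final sum = 10.41 + 2.62 + 15.18 = 28.2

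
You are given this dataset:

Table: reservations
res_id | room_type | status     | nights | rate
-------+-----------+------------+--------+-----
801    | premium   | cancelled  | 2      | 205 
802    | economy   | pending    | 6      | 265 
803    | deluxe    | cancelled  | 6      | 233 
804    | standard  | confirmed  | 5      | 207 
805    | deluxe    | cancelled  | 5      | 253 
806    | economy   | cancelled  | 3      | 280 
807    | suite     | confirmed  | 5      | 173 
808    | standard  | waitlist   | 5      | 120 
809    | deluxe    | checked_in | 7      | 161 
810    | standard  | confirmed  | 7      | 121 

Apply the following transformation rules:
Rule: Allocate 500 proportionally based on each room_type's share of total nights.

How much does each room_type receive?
deluxe: 176.47, economy: 88.24, premium: 19.61, standard: 166.67, suite: 49.02

Step 1: Calculate total nights = 51
Step 2: Calculate each room_type's proportion:
  deluxe: 18/51 = 35.29% → 176.47
  economy: 9/51 = 17.65% → 88.24
  premium: 2/51 = 3.92% → 19.61
  standard: 17/51 = 33.33% → 166.67
  suite: 5/51 = 9.80% → 49.02
Step 3: Verify: sum of allocations ≈ 500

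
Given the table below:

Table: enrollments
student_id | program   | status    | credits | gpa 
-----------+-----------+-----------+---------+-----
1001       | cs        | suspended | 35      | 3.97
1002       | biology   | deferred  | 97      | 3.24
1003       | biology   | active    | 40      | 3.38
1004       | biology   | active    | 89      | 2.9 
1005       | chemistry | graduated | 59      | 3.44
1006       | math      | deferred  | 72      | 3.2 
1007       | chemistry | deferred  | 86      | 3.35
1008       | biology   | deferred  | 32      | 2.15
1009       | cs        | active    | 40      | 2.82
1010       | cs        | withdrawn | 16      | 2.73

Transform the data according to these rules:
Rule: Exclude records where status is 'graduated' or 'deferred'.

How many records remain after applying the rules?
5

Step 1: Count records to exclude
  - 1 (graduated) + 4 (deferred) = 5 records
Step 2: Total records: 10
Step 3: Remaining = 10 - 5 = 5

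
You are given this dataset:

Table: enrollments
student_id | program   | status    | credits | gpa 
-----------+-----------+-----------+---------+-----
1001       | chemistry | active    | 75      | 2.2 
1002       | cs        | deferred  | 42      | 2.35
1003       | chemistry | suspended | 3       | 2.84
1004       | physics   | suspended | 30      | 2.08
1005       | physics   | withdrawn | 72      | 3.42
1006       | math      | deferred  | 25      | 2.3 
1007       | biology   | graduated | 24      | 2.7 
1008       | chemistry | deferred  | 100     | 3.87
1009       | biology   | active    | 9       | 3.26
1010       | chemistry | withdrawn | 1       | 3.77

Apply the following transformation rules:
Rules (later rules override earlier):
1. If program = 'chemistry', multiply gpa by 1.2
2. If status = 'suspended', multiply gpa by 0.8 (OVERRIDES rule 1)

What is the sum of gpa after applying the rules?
29.77

Step 1: Rule 2 takes priority for records with status = 'suspended'
  - 2 records: 4.92 × 0.8 = 3.94
Step 2: Rule 1 applies to remaining records with program = 'chemistry'
  - 3 records: 9.84 × 1.2 = 11.81
Step 3: Other records unchanged: 14.03
Step 4: Final sum = 3.94 + 11.81 + 14.03 = 29.77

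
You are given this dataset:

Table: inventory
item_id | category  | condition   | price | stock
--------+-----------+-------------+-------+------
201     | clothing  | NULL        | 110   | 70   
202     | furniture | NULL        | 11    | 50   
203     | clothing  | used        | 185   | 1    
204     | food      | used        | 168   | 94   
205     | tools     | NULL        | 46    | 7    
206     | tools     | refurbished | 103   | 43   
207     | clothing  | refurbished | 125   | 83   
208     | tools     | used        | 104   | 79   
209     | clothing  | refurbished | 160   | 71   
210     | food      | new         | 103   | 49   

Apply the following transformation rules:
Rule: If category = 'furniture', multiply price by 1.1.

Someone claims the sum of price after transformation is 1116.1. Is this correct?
Yes, the result is correct.

Step 1: Calculate the correct sum after transformation
Step 2: Apply multiplier 1.1 to records where category = 'furniture'
Step 3: Correct result = 1116.1
Step 4: Claimed result = 1116.1
Step 5: 1116.1 = 1116.1 ✓
Conclusion: The claimed result is correct.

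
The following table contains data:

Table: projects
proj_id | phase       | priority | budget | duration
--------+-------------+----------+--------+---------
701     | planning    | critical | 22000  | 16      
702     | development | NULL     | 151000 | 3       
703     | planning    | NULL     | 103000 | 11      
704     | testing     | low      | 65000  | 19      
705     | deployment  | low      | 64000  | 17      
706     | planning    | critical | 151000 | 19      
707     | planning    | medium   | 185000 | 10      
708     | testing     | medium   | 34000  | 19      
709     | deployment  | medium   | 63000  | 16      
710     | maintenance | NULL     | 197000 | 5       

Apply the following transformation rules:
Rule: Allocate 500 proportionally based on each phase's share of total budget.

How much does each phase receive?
deployment: 61.35, development: 72.95, maintenance: 95.17, planning: 222.71, testing: 47.83

Step 1: Calculate total budget = 1035000
Step 2: Calculate each phase's proportion:
  deployment: 127000/1035000 = 12.27% → 61.35
  development: 151000/1035000 = 14.59% → 72.95
  maintenance: 197000/1035000 = 19.03% → 95.17
  planning: 461000/1035000 = 44.54% → 222.71
  testing: 99000/1035000 = 9.57% → 47.83
Step 3: Verify: sum of allocations ≈ 500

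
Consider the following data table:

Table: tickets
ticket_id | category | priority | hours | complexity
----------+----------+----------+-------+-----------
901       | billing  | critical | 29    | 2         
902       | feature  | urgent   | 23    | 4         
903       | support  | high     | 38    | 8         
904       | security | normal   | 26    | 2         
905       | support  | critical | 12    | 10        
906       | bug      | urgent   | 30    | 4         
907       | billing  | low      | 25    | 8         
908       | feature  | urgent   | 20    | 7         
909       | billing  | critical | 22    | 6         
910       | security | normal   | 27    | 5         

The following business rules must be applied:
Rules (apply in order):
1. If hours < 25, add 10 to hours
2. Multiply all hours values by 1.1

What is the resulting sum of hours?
321.2

Step 1: Apply Rule 1 - Add 10 to records with hours < 25
  - 4 records affected: 77 + (4 × 10) = 117
  - Unaffected records: 175
  - Sum after Rule 1: 292
Step 2: Apply Rule 2 - Multiply all by 1.1
  - 292 × 1.1 = 321.2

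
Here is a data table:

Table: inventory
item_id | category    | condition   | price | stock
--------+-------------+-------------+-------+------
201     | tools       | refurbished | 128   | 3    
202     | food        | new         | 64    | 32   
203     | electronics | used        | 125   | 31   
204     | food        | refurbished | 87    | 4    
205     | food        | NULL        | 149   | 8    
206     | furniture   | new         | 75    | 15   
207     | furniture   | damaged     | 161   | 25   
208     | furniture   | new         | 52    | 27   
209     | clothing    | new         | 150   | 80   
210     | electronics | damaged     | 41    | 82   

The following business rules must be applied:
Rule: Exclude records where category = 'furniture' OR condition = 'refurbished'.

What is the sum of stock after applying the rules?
233

Step 1: Find records where category = 'furniture' OR condition = 'refurbished'
Step 2: 5 records match, summing to 74
Step 3: Original sum: 307
Step 4: Remaining sum = 307 - 74 = 233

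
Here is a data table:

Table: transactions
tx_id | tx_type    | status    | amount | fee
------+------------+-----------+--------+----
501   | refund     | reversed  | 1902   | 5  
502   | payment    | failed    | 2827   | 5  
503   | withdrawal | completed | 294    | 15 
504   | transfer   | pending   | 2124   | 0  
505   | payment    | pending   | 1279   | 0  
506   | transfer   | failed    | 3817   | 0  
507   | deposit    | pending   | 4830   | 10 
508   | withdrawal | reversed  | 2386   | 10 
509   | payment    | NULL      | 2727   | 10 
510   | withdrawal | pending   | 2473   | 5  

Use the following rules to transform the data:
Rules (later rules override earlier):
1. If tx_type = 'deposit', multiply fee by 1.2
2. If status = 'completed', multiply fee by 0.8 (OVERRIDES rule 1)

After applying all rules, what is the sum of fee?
59.0

Step 1: Rule 2 takes priority for records with status = 'completed'
  - 1 records: 15 × 0.8 = 12.0
Step 2: Rule 1 applies to remaining records with tx_type = 'deposit'
  - 1 records: 10 × 1.2 = 12.0
Step 3: Other records unchanged: 35
Step 4: Final sum = 12.0 + 12.0 + 35 = 59.0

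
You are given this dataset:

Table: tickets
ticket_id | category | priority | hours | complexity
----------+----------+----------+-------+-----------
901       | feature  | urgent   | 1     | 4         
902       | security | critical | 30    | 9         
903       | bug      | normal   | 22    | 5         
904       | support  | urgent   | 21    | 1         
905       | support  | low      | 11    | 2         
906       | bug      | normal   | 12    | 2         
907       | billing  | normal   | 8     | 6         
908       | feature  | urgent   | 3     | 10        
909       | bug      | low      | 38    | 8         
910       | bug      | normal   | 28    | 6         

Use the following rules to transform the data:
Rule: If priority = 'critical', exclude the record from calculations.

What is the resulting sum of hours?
144

Step 1: Identify records where priority = 'critical'
Step 2: The excluded records sum to 30
Step 3: Original total hours = 174
Step 4: Remaining total = 174 - 30 = 144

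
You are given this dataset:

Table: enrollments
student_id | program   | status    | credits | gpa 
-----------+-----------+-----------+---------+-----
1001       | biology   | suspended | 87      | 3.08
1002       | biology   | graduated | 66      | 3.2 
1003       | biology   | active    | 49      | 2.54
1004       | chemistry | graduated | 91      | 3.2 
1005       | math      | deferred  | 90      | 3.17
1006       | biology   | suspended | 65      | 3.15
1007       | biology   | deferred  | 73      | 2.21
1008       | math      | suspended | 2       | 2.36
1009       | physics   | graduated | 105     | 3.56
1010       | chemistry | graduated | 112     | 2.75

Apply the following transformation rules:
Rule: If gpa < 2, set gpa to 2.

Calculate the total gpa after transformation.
29.22

Step 1: 0 records have gpa < 2
Step 2: These records originally summed to 0
Step 3: After setting to minimum: 0 × 2 = 0
Step 4: Unaffected records sum: 29.22
Step 5: Final sum = 0 + 29.22 = 29.22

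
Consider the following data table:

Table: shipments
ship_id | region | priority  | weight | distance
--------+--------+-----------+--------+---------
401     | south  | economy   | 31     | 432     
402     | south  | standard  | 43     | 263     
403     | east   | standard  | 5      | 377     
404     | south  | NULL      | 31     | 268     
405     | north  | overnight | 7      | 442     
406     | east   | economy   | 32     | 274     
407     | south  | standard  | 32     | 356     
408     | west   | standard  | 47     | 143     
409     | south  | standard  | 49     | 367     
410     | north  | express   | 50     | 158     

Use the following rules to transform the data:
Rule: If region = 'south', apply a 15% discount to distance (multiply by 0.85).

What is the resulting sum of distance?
2827.1

Step 1: Records with region = 'south' have total distance = 1686
Step 2: Apply multiplier: 1686 × 0.85 = 1433.1
Step 3: Other records total: 1394
Step 4: Final sum = 1433.1 + 1394 = 2827.1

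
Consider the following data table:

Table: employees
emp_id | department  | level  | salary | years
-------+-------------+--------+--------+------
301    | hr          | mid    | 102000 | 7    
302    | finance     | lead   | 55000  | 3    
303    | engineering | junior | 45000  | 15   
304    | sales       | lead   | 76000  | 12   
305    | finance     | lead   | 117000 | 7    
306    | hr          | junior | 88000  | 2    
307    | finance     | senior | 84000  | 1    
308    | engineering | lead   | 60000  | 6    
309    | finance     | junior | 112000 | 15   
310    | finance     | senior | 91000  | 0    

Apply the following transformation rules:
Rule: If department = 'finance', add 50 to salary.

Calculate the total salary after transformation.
830250

Step 1: Count records where department = 'finance': 5
Step 2: Total bonus added: 5 × 50 = 250
Step 3: Original sum of salary: 830000
Step 4: Final sum = 830000 + 250 = 830250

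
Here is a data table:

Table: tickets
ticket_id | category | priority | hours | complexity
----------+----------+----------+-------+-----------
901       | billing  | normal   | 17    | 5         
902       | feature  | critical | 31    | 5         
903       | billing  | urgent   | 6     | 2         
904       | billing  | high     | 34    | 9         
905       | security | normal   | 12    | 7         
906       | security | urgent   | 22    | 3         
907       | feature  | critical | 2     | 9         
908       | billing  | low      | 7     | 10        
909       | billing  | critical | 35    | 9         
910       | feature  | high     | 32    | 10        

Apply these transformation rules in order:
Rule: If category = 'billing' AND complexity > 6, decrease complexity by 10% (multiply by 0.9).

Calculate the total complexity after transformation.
66.2

Step 1: Find records where category = 'billing' AND complexity > 6
Step 2: 3 records match, summing to 28
Step 3: After multiplier: 28 × 0.9 = 25.2
Step 4: Unaffected records sum: 41
Step 5: Final sum = 25.2 + 41 = 66.2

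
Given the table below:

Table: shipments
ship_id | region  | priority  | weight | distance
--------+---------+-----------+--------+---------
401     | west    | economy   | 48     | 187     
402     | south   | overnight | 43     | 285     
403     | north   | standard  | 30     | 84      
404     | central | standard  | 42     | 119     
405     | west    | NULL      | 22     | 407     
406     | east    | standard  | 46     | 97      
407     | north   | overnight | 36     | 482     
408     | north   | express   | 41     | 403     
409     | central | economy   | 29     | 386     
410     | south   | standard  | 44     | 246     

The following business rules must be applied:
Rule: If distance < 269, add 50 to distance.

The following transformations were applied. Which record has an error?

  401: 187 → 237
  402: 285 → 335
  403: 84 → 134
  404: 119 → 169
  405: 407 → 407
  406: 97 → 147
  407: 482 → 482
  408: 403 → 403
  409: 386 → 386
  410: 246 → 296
Record 402 has an error. The correct transformed value should be 285, not 335.

Step 1: Check each record against the rule
Step 2: Record 402 has distance = 285
Step 3: Since 285 >= 269, the bonus should not have been applied
Step 4: Correct value = 285, but claimed value = 335
Conclusion: Record 402 has the error.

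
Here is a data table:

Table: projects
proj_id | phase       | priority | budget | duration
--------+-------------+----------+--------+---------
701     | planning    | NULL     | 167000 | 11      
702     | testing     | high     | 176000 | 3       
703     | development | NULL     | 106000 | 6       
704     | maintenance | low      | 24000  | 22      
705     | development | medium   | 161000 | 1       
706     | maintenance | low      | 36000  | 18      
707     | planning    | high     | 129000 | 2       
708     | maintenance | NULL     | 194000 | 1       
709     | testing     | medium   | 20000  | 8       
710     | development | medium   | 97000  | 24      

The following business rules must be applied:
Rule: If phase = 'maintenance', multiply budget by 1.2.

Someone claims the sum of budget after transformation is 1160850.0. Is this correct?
No, the correct result is 1160800.0.

Step 1: Calculate the correct sum after transformation
Step 2: Apply multiplier 1.2 to records where phase = 'maintenance'
Step 3: Correct result = 1160800.0
Step 4: Claimed result = 1160850.0
Step 5: 1160800.0 ≠ 1160850.0
Conclusion: The claimed result is incorrect. The correct answer is 1160800.0.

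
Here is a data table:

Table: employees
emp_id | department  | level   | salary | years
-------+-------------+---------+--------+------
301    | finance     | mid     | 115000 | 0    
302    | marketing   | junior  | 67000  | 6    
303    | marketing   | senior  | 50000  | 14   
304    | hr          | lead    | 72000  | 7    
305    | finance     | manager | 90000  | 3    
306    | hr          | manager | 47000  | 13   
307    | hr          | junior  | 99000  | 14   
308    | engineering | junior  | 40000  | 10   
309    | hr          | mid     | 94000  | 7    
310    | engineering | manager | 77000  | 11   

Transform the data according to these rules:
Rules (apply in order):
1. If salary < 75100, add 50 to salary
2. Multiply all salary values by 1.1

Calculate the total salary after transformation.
826375.0

Step 1: Apply Rule 1 - Add 50 to records with salary < 75100
  - 5 records affected: 276000 + (5 × 50) = 276250
  - Unaffected records: 475000
  - Sum after Rule 1: 751250
Step 2: Apply Rule 2 - Multiply all by 1.1
  - 751250 × 1.1 = 826375.0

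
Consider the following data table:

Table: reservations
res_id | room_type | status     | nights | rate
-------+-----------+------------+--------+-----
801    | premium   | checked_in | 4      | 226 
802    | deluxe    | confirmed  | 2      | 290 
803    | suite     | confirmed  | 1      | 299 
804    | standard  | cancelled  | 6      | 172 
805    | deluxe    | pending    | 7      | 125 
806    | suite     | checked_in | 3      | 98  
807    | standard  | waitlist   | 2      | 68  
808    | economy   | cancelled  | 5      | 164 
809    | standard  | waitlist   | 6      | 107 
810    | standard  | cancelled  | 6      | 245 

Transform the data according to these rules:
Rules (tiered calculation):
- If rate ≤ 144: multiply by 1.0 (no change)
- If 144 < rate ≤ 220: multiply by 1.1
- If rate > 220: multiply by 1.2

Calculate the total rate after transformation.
2039.6

Step 1: Tier 1 (rate ≤ 144): 4 records, sum = 398 × 1.0 = 398.0
Step 2: Tier 2 (144 < rate ≤ 220): 2 records, sum = 336 × 1.1 = 369.6
Step 3: Tier 3 (rate > 220): 4 records, sum = 1060 × 1.2 = 1272.0
Step 4: Final sum = 398.0 + 369.6 + 1272.0 = 2039.6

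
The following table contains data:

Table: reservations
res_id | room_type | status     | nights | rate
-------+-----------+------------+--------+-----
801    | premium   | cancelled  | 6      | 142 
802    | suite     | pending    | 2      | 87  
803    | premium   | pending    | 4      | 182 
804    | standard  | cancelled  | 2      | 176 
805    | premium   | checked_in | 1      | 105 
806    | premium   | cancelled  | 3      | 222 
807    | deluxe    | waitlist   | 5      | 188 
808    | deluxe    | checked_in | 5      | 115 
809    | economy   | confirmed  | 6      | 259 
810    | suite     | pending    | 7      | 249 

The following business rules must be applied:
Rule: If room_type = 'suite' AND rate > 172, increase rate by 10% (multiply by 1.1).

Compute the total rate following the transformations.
1749.9

Step 1: Find records where room_type = 'suite' AND rate > 172
Step 2: 1 records match, summing to 249
Step 3: After multiplier: 249 × 1.1 = 273.9
Step 4: Unaffected records sum: 1476
Step 5: Final sum = 273.9 + 1476 = 1749.9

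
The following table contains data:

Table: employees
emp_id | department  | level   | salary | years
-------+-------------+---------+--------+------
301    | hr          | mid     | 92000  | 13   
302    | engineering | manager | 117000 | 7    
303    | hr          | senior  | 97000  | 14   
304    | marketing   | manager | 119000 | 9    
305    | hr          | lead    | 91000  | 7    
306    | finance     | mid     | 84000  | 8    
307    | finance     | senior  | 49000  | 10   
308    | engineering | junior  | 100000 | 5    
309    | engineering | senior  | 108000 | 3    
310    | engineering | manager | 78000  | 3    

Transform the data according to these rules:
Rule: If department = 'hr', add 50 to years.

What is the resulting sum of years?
229

Step 1: Count records where department = 'hr': 3
Step 2: Total bonus added: 3 × 50 = 150
Step 3: Original sum of years: 79
Step 4: Final sum = 79 + 150 = 229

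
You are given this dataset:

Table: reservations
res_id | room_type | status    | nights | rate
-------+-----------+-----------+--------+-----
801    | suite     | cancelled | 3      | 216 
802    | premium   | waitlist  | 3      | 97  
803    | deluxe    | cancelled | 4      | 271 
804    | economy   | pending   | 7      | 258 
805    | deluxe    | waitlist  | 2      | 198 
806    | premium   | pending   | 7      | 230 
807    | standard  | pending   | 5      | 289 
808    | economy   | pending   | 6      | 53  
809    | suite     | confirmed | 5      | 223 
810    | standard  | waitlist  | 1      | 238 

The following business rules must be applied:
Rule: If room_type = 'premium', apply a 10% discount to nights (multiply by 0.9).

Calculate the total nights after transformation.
42.0

Step 1: Records with room_type = 'premium' have total nights = 10
Step 2: Apply multiplier: 10 × 0.9 = 9.0
Step 3: Other records total: 33
Step 4: Final sum = 9.0 + 33 = 42.0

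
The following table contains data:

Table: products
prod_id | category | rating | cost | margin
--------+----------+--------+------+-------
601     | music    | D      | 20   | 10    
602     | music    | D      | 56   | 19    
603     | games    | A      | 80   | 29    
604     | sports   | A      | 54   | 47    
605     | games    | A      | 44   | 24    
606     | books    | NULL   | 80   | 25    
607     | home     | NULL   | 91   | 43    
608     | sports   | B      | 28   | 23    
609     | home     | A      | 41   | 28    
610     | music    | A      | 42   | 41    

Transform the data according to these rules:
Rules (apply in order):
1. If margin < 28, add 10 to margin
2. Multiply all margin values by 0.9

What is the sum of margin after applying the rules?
305.1

Step 1: Apply Rule 1 - Add 10 to records with margin < 28
  - 5 records affected: 101 + (5 × 10) = 151
  - Unaffected records: 188
  - Sum after Rule 1: 339
Step 2: Apply Rule 2 - Multiply all by 0.9
  - 339 × 0.9 = 305.1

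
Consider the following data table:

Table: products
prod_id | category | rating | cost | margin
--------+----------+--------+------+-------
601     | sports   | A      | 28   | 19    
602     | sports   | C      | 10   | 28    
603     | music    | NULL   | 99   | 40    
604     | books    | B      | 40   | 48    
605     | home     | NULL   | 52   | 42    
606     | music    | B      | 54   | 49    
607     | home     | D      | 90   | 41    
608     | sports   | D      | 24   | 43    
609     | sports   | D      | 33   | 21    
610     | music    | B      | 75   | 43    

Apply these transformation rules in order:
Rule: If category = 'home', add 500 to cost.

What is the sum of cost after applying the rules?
1505

Step 1: Count records where category = 'home': 2
Step 2: Total bonus added: 2 × 500 = 1000
Step 3: Original sum of cost: 505
Step 4: Final sum = 505 + 1000 = 1505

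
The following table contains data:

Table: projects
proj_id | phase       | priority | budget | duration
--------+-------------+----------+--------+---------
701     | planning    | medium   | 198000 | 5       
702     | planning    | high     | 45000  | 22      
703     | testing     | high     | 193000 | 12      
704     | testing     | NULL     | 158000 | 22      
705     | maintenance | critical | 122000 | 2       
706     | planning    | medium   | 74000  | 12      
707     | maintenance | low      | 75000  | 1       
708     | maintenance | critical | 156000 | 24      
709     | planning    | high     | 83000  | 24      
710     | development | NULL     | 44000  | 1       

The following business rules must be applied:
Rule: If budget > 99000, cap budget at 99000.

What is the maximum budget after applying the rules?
99000

Step 1: Original maximum budget = 198000
Step 2: Apply cap at 99000
Step 3: 5 records had budget > 99000 and were capped
Step 4: Maximum after transformation = 99000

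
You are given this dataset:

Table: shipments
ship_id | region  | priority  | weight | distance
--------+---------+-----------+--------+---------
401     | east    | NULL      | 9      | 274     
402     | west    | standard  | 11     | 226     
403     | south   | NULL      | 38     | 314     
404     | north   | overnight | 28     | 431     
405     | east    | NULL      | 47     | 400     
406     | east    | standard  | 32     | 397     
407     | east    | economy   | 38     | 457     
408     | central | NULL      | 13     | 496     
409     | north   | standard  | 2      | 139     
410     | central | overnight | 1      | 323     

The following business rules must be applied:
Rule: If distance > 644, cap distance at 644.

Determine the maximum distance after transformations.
496

Step 1: Original maximum distance = 496
Step 2: Check cap of 644 against maximum
Step 3: No records exceed the cap (max 496 <= cap 644), so no capping applies
Step 4: Maximum after transformation = 496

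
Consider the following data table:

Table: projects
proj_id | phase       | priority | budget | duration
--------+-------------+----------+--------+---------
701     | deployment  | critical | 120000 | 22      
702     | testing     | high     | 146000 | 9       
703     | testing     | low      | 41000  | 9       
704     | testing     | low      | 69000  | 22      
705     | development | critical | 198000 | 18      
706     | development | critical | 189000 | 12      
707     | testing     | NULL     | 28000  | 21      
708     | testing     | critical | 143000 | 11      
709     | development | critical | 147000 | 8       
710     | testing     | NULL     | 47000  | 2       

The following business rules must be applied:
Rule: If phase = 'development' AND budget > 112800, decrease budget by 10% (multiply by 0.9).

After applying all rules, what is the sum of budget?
1074600.0

Step 1: Find records where phase = 'development' AND budget > 112800
Step 2: 3 records match, summing to 534000
Step 3: After multiplier: 534000 × 0.9 = 480600.0
Step 4: Unaffected records sum: 594000
Step 5: Final sum = 480600.0 + 594000 = 1074600.0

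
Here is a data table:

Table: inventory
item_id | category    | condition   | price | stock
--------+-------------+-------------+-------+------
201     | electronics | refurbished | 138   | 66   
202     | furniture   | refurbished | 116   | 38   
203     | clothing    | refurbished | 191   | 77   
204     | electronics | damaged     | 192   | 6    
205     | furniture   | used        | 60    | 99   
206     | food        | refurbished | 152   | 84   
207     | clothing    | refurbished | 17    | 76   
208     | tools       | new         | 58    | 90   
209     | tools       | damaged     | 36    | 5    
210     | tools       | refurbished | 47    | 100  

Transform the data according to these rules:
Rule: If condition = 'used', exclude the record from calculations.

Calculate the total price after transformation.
947

Step 1: Identify records where condition = 'used'
Step 2: The excluded records sum to 60
Step 3: Original total price = 1007
Step 4: Remaining total = 1007 - 60 = 947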